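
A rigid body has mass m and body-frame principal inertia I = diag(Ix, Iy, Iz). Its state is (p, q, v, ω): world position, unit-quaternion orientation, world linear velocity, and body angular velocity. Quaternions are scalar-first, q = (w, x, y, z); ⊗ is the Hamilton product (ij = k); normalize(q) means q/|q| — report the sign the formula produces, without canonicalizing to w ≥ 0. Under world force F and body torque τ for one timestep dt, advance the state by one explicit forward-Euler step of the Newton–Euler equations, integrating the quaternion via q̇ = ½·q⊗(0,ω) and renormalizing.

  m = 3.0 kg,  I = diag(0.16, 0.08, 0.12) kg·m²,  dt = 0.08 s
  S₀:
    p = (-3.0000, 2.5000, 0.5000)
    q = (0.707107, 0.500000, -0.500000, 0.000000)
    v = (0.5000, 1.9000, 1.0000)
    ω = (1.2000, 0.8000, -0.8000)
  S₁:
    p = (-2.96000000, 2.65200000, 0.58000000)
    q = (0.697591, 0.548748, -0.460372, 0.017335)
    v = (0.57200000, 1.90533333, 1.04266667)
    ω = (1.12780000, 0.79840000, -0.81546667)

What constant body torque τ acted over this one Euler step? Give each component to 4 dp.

τ = (-0.1700, -0.0400, -0.1000)

ω₁ − ω₀ = (-0.07220000, -0.00160000, -0.01546667)
ω₀×(Iω₀) = (-0.0256, -0.0384, -0.0768)
τ = I·(Δω/dt) + ω₀×(Iω₀) = (-0.1700, -0.0400, -0.1000)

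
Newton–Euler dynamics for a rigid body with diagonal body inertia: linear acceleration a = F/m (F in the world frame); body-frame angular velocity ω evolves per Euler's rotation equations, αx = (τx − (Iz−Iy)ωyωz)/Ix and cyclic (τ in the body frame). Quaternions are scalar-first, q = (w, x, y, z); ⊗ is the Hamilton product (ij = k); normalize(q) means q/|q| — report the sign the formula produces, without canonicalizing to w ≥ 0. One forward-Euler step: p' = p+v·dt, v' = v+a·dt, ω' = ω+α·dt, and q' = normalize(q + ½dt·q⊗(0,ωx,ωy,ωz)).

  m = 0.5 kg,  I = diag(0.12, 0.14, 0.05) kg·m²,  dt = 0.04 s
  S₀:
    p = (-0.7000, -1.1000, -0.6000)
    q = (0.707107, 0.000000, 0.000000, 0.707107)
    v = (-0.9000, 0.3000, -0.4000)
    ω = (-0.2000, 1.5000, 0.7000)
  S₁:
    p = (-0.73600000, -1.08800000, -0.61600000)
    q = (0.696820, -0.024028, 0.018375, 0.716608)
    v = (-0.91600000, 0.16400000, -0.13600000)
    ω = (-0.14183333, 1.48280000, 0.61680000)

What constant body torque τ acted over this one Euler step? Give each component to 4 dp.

τ = (0.0800, -0.0700, -0.1100)

ω₁ − ω₀ = (0.05816667, -0.01720000, -0.08320000)
applied torque τ = (0.0800, -0.0700, -0.1100)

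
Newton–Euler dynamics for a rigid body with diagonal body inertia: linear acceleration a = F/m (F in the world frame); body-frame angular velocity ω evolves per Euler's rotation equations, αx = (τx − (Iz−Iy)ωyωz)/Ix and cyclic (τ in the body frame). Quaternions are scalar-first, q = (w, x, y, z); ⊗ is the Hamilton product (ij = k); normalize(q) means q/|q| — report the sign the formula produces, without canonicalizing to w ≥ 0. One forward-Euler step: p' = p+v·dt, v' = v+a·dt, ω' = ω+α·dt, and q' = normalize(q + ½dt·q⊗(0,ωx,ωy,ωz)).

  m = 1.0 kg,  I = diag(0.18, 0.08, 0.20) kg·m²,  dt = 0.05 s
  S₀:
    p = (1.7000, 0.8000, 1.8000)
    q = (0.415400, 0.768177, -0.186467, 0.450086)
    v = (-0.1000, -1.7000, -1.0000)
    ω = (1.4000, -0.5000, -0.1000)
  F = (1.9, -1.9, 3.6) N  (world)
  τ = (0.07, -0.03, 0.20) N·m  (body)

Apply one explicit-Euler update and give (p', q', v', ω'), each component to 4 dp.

a = F/m = (1.9000, -1.9000, 3.6000)
p + v·dt = (1.6950, 0.7150, 1.7500)
new velocity v' = (-0.0050, -1.7950, -0.8200)
ω×(Iω) gyroscopic = (0.0060, 0.0028, 0.0700)
(τ − ω×Iω)/I = (0.3556, -0.4100, 0.6500)
ω' = ω + α·dt = (1.4178, -0.5205, -0.0675)
Hamilton product q⊗(0,ω) = (-1.1236727, 0.8252497, 0.4992381, -0.1645747)
updated quaternion q' = (0.3870, 0.7883, -0.1739, 0.4457)

p' = (1.6950, 0.7150, 1.7500)
q' = (0.3870, 0.7883, -0.1739, 0.4457)
v' = (-0.0050, -1.7950, -0.8200)
ω' = (1.4178, -0.5205, -0.0675)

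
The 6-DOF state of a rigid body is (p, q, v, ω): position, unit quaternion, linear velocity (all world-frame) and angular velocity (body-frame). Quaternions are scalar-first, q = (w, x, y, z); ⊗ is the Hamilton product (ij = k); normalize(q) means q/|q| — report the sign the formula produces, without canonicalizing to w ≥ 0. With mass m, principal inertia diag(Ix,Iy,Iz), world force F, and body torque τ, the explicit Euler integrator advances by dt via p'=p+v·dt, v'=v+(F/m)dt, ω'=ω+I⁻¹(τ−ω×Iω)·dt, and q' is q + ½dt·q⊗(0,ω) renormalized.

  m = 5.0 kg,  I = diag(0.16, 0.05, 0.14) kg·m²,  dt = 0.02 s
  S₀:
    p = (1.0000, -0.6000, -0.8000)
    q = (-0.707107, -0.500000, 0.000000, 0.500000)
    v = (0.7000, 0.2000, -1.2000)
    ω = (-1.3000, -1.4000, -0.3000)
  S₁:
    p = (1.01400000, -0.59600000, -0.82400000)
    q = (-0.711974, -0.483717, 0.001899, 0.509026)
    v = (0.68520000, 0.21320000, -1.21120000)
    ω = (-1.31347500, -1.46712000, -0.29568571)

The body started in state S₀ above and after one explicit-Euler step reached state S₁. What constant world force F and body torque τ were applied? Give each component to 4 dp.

F = (-3.7000, 3.3000, -2.8000)
τ = (-0.0700, -0.1600, -0.1700)

Δv = v₁−v₀ = (-0.01480000, 0.01320000, -0.01120000)
F = m·Δv/dt = (-3.7000, 3.3000, -2.8000)
Δω = ω₁−ω₀ = (-0.01347500, -0.06712000, 0.00431429)
gyro term ω₀×Iω₀ = (0.0378, 0.0078, -0.2002)
I·α + gyro = (-0.0700, -0.1600, -0.1700)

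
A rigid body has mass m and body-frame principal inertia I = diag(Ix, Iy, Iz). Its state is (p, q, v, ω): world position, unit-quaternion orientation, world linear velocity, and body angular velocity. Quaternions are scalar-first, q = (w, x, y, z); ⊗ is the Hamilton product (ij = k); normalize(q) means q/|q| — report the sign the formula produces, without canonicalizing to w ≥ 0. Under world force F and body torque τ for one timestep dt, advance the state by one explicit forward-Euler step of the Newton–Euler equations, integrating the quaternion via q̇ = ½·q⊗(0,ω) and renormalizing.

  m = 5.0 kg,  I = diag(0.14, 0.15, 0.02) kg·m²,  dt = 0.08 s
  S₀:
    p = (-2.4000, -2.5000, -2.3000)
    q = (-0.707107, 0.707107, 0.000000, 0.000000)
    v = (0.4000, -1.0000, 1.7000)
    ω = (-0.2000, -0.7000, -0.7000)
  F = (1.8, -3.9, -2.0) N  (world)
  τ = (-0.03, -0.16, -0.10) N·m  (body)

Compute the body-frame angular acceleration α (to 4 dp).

α = (0.2407, -1.1787, -5.0700)

precession coupling ω×(Iω) = (-0.0637, 0.0168, 0.0014)
(τ − ω×Iω)/I = (0.2407, -1.1787, -5.0700)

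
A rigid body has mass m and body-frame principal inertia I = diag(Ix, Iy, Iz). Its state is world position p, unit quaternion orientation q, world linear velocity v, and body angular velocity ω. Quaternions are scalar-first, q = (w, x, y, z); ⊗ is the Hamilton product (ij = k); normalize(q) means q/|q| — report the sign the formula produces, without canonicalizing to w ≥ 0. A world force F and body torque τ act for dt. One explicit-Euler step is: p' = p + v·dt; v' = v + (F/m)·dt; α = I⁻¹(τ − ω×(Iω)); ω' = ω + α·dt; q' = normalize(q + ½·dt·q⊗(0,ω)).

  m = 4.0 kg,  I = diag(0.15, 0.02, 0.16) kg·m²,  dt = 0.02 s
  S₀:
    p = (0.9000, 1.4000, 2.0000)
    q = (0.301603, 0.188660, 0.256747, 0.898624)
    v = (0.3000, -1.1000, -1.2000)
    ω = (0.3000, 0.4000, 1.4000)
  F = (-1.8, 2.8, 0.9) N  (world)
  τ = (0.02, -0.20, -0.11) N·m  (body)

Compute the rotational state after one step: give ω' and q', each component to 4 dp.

precession coupling ω×(Iω) = (0.0784, -0.0042, -0.0156)
angular accel α = (-0.3893, -9.7900, -0.5900)
ω + α·dt = (0.2922, 0.2042, 1.3882)
2q̇ = q⊗(0,ω) = (-1.4173704, 0.0904771, 0.1261044, 0.4206841)
q + ½dt·q⊗(0,ω), renormalized = (0.2874, 0.1895, 0.2580, 0.9027)

ω' = (0.2922, 0.2042, 1.3882)
q' = (0.2874, 0.1895, 0.2580, 0.9027)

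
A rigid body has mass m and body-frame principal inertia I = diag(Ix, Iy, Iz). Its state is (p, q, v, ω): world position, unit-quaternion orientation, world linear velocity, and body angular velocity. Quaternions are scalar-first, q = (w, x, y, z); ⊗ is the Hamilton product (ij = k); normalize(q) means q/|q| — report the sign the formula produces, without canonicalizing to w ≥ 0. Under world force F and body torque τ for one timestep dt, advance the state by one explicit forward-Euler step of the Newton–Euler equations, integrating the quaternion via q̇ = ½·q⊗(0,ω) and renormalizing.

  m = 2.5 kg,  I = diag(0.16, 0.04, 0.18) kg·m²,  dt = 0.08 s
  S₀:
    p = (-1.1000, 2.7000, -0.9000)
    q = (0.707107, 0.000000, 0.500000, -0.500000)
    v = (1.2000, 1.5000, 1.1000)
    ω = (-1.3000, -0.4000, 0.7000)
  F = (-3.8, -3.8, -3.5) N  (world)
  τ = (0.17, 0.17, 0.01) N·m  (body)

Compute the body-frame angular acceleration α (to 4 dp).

α = (1.3075, 3.7950, 0.4022)

gyro term ω×Iω = (-0.0392, 0.0182, -0.0624)
angular accel α = (1.3075, 3.7950, 0.4022)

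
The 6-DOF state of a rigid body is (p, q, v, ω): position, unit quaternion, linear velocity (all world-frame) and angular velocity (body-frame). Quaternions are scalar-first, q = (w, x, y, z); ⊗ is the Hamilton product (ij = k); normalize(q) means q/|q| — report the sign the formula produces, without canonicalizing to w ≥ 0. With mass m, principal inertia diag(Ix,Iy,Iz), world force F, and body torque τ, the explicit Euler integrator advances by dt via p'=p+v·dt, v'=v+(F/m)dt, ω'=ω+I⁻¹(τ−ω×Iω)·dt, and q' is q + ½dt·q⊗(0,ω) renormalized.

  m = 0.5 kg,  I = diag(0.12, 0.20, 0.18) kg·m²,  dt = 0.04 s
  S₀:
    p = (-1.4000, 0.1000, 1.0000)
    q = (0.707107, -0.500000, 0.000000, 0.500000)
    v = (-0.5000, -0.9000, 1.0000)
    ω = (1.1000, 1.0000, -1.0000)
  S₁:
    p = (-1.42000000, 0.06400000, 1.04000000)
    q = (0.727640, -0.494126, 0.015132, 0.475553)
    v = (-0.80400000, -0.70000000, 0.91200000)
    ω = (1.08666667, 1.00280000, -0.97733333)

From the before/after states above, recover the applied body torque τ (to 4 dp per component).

τ = (-0.0200, 0.0800, 0.1900)

Δω = ω₁−ω₀ = (-0.01333333, 0.00280000, 0.02266667)
ω₀×(Iω₀) = (0.0200, 0.0660, 0.0880)
applied torque τ = (-0.0200, 0.0800, 0.1900)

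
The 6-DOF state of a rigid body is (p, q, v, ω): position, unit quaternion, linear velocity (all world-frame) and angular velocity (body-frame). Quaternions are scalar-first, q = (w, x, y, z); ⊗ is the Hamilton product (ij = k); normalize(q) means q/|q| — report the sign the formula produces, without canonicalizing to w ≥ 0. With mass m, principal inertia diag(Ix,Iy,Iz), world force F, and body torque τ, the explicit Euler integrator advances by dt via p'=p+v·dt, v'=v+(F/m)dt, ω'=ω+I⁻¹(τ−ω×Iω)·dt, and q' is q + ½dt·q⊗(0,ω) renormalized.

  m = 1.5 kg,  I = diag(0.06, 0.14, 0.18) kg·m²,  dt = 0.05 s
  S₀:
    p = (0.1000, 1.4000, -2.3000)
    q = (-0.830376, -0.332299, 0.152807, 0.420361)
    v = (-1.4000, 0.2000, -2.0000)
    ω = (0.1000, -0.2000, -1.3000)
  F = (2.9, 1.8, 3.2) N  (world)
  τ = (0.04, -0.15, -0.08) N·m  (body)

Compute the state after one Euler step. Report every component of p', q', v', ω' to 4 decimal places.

p' = (0.0300, 1.4100, -2.4000)
q' = (-0.8147, -0.3371, 0.1471, 0.4484)
v' = (-1.3033, 0.2600, -1.8933)
ω' = (0.1247, -0.2591, -1.3218)

p + v·dt = (0.0300, 1.4100, -2.4000)
new velocity v' = (-1.3033, 0.2600, -1.8933)
precession coupling ω×(Iω) = (0.0104, 0.0156, -0.0016)
α = I⁻¹(τ − ω×Iω) = (0.4933, -1.1829, -0.4356)
ω' = ω + α·dt = (0.1247, -0.2591, -1.3218)
q⊗(0,ω) = (0.6102606, -0.1976145, -0.2238774, 1.1306679)
q + ½dt·q⊗(0,ω), renormalized = (-0.8147, -0.3371, 0.1471, 0.4484)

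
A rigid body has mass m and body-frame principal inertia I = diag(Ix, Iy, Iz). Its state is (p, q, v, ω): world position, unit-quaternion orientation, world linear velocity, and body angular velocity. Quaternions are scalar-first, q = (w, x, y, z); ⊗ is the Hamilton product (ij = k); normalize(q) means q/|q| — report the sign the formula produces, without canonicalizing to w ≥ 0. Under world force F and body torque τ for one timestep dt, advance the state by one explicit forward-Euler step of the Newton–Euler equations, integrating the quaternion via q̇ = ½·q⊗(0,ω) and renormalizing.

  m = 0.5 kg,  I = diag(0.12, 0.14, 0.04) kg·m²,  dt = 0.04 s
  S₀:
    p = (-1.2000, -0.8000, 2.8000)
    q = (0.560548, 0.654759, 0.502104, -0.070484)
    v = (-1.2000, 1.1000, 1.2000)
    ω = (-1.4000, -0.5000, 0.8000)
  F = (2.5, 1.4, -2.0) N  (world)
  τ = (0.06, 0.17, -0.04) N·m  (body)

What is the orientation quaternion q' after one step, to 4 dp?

q' = (0.5847, 0.6460, 0.4877, -0.0540)

q⊗(0,ω) = (1.2241018, -0.4183260, -0.7054036, 0.8240045)
updated quaternion q' = (0.5847, 0.6460, 0.4877, -0.0540)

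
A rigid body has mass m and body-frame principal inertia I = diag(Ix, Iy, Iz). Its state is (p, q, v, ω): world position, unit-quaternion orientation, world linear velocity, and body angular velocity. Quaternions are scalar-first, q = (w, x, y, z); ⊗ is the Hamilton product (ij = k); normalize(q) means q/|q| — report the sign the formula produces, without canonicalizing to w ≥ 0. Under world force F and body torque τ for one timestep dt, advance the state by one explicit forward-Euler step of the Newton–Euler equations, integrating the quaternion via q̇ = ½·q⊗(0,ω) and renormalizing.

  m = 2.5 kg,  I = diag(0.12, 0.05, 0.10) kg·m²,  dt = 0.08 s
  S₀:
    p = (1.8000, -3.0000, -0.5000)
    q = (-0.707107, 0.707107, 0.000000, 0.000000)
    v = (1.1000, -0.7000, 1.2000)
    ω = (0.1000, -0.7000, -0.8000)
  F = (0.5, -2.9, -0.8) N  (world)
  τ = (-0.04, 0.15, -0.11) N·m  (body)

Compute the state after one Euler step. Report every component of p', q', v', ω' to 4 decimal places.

a = (0.2000, -1.1600, -0.3200)
p' = p + v·dt = (1.8880, -3.0560, -0.4040)
v + (F/m)dt = (1.1160, -0.7928, 1.1744)
gyro term ω×Iω = (0.0280, -0.0016, 0.0049)
α = I⁻¹(τ − ω×Iω) = (-0.5667, 3.0320, -1.1490)
ω + α·dt = (0.0547, -0.4574, -0.8919)
Hamilton product q⊗(0,ω) = (-0.0707107, -0.0707107, 1.0606605, 0.0707107)
q + ½dt·q⊗(0,ω), renormalized = (-0.7093, 0.7036, 0.0424, 0.0028)

p' = (1.8880, -3.0560, -0.4040)
q' = (-0.7093, 0.7036, 0.0424, 0.0028)
v' = (1.1160, -0.7928, 1.1744)
ω' = (0.0547, -0.4574, -0.8919)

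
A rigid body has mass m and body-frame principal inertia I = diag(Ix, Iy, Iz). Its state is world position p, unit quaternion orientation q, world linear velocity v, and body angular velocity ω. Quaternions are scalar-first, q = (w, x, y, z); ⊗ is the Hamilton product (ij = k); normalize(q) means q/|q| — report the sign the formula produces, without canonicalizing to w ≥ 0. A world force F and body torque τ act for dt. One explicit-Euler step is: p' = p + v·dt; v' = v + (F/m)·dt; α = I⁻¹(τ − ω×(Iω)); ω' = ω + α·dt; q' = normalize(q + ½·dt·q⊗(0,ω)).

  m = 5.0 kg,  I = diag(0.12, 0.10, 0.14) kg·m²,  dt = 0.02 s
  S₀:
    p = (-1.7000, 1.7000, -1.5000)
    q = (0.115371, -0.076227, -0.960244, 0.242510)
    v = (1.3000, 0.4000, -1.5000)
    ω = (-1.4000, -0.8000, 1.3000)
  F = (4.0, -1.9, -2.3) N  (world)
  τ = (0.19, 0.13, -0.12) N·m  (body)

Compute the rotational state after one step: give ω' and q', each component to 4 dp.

ω' = (-1.3614, -0.7813, 1.2861)
q' = (0.1034, -0.0884, -0.9634, 0.2311)

gyro term ω×Iω = (-0.0416, 0.0364, -0.0224)
(τ − ω×Iω)/I = (1.9300, 0.9360, -0.6971)
ω' = ω + α·dt = (-1.3614, -0.7813, 1.2861)
Hamilton product q⊗(0,ω) = (-1.1901760, -1.2158286, -0.3327157, -1.1333777)
q' = normalize(q + ½dt·q⊗(0,ω)) = (0.1034, -0.0884, -0.9634, 0.2311)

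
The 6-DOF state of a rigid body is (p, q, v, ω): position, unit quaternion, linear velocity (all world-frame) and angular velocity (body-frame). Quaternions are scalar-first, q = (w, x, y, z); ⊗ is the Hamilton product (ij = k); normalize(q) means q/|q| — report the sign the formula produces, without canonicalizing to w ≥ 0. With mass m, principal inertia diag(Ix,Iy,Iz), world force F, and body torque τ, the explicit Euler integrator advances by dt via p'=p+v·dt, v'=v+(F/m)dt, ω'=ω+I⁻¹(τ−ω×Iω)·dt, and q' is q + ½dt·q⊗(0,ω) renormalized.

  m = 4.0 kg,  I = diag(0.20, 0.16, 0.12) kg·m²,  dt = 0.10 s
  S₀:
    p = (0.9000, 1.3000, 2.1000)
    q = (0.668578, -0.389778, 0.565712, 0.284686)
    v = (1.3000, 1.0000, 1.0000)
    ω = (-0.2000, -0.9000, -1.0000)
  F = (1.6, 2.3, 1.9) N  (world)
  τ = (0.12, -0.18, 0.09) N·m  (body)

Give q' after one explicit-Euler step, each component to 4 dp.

q' = (0.7027, -0.4110, 0.5121, 0.2738)

2q̇ = q⊗(0,ω) = (0.7158712, -0.4432102, -1.0484354, -0.2046354)
updated quaternion q' = (0.7027, -0.4110, 0.5121, 0.2738)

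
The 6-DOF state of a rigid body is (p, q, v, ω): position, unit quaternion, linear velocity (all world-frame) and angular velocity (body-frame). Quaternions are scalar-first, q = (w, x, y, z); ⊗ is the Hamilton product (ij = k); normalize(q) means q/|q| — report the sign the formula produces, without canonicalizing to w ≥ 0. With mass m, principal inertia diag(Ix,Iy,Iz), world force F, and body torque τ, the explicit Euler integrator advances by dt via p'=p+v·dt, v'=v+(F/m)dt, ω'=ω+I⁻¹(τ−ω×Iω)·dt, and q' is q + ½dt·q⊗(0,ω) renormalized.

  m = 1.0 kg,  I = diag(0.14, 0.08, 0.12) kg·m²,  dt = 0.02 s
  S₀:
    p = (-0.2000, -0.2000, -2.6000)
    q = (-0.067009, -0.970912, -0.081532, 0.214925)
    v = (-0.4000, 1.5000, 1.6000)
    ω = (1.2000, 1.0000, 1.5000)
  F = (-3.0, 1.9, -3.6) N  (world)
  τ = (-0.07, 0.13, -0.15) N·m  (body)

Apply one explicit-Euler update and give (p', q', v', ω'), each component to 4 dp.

p' = (-0.2080, -0.1700, -2.5680)
q' = (-0.0578, -0.9749, -0.0650, 0.2051)
v' = (-0.4600, 1.5380, 1.5280)
ω' = (1.1814, 1.0235, 1.4870)

a = (-3.0000, 1.9000, -3.6000)
p + v·dt = (-0.2080, -0.1700, -2.5680)
new velocity v' = (-0.4600, 1.5380, 1.5280)
ω×(Iω) gyroscopic = (0.0600, 0.0360, -0.0720)
(τ − ω×Iω)/I = (-0.9286, 1.1750, -0.6500)
new body rate ω' = (1.1814, 1.0235, 1.4870)
Hamilton product q⊗(0,ω) = (0.9242389, -0.4176338, 1.6472690, -0.9735871)
q' = normalize(q + ½dt·q⊗(0,ω)) = (-0.0578, -0.9749, -0.0650, 0.2051)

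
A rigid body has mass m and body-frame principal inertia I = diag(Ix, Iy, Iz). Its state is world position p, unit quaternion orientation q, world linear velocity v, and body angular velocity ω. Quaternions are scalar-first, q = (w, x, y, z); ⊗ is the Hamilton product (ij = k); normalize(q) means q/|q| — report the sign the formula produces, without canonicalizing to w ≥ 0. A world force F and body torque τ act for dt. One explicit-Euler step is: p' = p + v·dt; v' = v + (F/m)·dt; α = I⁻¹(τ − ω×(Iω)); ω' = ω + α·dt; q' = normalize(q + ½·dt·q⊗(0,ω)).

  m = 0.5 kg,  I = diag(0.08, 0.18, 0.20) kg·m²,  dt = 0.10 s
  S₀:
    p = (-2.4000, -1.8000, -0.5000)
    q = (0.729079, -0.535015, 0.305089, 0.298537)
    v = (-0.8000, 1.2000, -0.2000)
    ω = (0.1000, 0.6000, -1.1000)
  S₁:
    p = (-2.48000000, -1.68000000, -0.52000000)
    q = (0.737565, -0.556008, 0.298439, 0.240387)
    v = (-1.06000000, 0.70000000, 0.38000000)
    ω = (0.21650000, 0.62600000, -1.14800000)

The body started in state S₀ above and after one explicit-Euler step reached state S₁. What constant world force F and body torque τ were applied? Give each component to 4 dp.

Δω = ω₁−ω₀ = (0.11650000, 0.02600000, -0.04800000)
τ = I·(Δω/dt) + ω₀×(Iω₀) = (0.0800, 0.0600, -0.0900)
velocity change Δv = (-0.26000000, -0.50000000, 0.58000000)
applied force F = (-1.3000, -2.5000, 2.9000)

F = (-1.3000, -2.5000, 2.9000)
τ = (0.0800, 0.0600, -0.0900)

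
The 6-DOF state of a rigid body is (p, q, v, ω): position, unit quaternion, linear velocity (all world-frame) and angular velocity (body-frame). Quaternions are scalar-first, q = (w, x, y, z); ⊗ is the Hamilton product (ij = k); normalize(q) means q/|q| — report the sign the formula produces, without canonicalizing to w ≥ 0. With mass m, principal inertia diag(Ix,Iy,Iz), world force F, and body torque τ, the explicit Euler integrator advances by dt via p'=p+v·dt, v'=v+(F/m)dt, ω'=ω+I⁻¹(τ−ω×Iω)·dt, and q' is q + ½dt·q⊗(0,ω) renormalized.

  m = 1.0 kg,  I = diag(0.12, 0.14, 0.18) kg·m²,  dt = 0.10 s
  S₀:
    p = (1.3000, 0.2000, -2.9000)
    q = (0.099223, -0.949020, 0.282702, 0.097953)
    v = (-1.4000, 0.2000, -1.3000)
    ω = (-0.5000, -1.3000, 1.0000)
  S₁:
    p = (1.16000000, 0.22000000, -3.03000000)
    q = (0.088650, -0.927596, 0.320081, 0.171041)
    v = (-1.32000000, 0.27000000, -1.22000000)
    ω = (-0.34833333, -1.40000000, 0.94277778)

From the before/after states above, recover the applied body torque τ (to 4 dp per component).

ω₁ − ω₀ = (0.15166667, -0.10000000, -0.05722222)
I·α + gyro = (0.1300, -0.1100, -0.0900)

τ = (0.1300, -0.1100, -0.0900)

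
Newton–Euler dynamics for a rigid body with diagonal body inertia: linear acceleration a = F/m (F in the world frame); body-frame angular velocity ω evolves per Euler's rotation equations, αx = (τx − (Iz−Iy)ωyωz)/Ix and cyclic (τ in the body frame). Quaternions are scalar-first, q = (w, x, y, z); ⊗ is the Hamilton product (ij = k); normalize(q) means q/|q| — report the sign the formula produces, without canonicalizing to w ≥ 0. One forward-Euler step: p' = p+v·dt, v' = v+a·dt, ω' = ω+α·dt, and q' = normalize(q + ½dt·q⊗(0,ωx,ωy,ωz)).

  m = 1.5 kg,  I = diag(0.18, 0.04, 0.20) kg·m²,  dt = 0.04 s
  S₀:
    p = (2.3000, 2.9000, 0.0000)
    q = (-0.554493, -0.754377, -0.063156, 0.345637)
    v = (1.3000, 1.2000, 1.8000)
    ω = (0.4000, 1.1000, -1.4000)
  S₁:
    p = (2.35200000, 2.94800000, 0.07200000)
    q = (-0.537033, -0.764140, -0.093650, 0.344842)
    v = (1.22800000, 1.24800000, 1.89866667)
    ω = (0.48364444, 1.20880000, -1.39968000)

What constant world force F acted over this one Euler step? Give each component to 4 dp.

F = (-2.7000, 1.8000, 3.7000)

v₁ − v₀ = (-0.07200000, 0.04800000, 0.09866667)
applied force F = (-2.7000, 1.8000, 3.7000)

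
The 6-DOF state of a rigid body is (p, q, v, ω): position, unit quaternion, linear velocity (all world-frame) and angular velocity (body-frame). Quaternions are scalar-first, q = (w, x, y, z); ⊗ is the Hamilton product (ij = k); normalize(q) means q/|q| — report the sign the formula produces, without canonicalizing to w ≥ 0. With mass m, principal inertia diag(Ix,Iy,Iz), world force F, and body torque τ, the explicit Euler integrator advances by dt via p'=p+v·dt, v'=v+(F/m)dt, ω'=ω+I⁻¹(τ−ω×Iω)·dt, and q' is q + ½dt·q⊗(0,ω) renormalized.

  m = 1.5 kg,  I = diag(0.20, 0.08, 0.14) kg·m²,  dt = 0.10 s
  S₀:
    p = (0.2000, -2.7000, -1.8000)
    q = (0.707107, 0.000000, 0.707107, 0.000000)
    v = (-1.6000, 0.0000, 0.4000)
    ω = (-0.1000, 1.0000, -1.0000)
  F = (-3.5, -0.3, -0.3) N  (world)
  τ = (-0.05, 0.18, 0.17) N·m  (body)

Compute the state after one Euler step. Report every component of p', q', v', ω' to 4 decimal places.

p + v·dt = (0.0400, -2.7000, -1.7600)
new velocity v' = (-1.8333, -0.0200, 0.3800)
gyro term ω×Iω = (-0.0600, 0.0060, 0.0120)
α = I⁻¹(τ − ω×Iω) = (0.0500, 2.1750, 1.1286)
ω' = ω + α·dt = (-0.0950, 1.2175, -0.8871)
Hamilton product q⊗(0,ω) = (-0.7071070, -0.7778177, 0.7071070, -0.6363963)
updated quaternion q' = (0.6701, -0.0388, 0.7406, -0.0317)

p' = (0.0400, -2.7000, -1.7600)
q' = (0.6701, -0.0388, 0.7406, -0.0317)
v' = (-1.8333, -0.0200, 0.3800)
ω' = (-0.0950, 1.2175, -0.8871)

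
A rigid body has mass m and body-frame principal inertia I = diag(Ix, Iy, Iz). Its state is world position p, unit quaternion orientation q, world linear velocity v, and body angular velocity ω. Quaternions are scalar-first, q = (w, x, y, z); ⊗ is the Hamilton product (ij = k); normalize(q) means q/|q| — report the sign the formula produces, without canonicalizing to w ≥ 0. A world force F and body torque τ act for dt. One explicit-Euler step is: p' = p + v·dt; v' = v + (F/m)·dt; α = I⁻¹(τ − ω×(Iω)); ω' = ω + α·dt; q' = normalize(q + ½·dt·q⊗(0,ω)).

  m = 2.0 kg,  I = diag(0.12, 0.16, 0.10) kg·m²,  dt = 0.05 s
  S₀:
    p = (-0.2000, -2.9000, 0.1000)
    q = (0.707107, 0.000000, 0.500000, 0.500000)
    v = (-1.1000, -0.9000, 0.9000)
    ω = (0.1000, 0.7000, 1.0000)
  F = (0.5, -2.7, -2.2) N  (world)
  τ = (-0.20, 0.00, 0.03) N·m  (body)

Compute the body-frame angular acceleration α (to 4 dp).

gyro term ω×Iω = (-0.0420, 0.0020, 0.0028)
(τ − ω×Iω)/I = (-1.3167, -0.0125, 0.2720)

α = (-1.3167, -0.0125, 0.2720)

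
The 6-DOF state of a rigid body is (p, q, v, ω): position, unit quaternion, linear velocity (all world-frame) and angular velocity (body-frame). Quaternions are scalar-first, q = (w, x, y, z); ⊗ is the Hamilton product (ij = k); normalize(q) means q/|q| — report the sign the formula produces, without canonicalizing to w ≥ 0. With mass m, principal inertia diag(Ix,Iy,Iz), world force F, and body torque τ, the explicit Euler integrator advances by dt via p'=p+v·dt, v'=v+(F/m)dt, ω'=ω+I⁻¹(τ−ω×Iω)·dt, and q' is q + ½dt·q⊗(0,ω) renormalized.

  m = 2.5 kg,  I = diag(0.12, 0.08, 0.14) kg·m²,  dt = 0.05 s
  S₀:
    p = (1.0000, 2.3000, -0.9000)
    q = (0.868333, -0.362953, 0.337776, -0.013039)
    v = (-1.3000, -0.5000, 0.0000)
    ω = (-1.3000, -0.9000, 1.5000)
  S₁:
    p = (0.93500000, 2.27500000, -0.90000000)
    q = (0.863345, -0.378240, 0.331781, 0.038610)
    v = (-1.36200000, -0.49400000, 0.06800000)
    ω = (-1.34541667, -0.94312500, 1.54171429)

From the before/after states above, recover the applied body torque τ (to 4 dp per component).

Δω = ω₁−ω₀ = (-0.04541667, -0.04312500, 0.04171429)
ω₀×(Iω₀) = (-0.0810, 0.0390, -0.0468)
applied torque τ = (-0.1900, -0.0300, 0.0700)

τ = (-0.1900, -0.0300, 0.0700)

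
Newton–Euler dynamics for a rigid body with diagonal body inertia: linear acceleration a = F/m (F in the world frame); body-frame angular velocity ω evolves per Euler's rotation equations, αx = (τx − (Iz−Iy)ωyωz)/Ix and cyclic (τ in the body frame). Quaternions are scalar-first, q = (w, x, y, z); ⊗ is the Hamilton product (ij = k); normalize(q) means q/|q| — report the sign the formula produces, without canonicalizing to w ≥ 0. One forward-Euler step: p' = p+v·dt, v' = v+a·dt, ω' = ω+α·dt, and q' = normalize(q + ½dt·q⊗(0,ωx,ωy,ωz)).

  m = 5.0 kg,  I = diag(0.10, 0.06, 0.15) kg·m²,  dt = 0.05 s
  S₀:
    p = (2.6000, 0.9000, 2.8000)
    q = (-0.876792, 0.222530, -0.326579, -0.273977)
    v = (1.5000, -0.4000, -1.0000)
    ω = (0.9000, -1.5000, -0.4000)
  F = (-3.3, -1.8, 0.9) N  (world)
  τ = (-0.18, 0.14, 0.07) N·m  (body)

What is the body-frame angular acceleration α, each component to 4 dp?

α = (-2.3400, 2.0333, 0.1067)

gyro term ω×Iω = (0.0540, 0.0180, 0.0540)
angular accel α = (-2.3400, 2.0333, 0.1067)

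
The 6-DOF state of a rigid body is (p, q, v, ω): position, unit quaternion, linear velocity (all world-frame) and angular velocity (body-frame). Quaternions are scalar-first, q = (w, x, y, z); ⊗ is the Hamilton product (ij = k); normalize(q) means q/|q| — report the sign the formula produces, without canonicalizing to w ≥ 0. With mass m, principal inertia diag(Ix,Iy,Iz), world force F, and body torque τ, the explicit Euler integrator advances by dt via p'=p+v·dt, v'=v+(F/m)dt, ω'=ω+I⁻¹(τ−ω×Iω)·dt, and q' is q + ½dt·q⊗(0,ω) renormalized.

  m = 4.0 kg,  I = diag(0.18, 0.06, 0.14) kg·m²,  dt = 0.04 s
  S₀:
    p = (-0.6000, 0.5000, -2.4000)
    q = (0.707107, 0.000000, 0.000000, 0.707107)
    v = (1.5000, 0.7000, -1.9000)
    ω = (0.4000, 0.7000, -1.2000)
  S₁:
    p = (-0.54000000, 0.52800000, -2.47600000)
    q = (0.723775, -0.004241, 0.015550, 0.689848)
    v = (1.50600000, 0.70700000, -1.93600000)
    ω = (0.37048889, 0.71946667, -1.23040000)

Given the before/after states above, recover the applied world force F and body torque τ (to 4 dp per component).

F = (0.6000, 0.7000, -3.6000)
τ = (-0.2000, 0.0100, -0.1400)

Δv = v₁−v₀ = (0.00600000, 0.00700000, -0.03600000)
F = m·Δv/dt = (0.6000, 0.7000, -3.6000)
Δω = ω₁−ω₀ = (-0.02951111, 0.01946667, -0.03040000)
applied torque τ = (-0.2000, 0.0100, -0.1400)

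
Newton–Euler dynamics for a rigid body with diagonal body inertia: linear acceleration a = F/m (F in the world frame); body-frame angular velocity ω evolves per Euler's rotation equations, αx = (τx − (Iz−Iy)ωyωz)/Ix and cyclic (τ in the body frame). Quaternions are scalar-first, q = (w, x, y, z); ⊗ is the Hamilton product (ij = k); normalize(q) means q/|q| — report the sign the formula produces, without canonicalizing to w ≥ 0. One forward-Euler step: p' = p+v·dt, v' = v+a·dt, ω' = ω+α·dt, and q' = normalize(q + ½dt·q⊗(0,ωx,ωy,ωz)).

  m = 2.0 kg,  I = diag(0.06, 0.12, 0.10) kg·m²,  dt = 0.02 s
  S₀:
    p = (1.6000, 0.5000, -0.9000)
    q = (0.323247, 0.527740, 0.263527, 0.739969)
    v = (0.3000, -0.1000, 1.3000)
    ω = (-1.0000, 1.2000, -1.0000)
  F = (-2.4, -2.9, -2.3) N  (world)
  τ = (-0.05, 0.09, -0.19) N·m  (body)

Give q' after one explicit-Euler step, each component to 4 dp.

q⊗(0,ω) = (0.9514766, -1.4747368, 0.1756674, 0.5735680)
q + ½dt·q⊗(0,ω), renormalized = (0.3327, 0.5129, 0.2652, 0.7456)

q' = (0.3327, 0.5129, 0.2652, 0.7456)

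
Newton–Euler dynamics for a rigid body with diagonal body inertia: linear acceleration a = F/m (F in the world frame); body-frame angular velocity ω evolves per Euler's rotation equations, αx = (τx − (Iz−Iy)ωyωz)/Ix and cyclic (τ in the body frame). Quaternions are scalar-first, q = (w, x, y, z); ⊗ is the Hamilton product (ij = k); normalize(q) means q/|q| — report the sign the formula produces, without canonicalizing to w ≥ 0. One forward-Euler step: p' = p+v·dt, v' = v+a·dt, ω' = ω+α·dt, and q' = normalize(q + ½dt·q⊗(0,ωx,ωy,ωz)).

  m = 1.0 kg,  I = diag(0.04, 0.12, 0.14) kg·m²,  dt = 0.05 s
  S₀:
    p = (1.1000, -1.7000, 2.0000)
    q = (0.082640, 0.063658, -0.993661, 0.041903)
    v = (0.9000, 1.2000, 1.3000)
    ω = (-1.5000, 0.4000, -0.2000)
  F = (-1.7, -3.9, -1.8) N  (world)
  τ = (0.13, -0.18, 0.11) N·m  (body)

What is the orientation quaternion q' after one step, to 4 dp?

q' = (0.0951, 0.0651, -0.9933, 0.0049)

Hamilton product q⊗(0,ω) = (0.5013320, 0.0580110, -0.0170669, -1.4815563)
q + ½dt·q⊗(0,ω), renormalized = (0.0951, 0.0651, -0.9933, 0.0049)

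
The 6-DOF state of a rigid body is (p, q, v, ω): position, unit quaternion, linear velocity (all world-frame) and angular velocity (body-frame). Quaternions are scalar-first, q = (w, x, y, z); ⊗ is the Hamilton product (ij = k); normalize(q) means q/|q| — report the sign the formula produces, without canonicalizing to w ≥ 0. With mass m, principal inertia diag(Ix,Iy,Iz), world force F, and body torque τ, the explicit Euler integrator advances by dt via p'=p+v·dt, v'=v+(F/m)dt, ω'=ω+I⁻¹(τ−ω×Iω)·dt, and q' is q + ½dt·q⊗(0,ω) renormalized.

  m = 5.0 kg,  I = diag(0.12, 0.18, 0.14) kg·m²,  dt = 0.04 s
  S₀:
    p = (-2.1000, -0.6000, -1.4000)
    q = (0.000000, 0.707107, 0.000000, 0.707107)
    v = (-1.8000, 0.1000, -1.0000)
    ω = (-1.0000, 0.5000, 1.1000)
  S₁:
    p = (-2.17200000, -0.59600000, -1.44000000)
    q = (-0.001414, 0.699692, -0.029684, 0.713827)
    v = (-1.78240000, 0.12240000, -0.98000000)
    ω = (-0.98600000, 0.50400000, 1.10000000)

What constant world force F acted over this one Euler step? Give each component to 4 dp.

Δv = v₁−v₀ = (0.01760000, 0.02240000, 0.02000000)
applied force F = (2.2000, 2.8000, 2.5000)

F = (2.2000, 2.8000, 2.5000)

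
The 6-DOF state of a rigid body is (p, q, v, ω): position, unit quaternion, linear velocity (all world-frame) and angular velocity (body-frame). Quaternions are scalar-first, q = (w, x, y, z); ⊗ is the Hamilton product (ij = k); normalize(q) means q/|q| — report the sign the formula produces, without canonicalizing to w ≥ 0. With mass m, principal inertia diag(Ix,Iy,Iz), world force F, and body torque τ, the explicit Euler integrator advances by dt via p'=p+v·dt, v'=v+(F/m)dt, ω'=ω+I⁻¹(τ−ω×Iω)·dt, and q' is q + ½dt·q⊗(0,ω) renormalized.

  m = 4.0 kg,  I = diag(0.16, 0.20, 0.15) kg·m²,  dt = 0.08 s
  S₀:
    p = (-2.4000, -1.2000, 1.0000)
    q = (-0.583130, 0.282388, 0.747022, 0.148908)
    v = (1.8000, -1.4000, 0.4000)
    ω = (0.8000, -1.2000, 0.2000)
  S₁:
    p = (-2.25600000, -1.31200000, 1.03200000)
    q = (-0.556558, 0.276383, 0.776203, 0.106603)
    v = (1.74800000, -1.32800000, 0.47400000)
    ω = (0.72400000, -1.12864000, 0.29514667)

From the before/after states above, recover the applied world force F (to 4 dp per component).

F = (-2.6000, 3.6000, 3.7000)

v₁ − v₀ = (-0.05200000, 0.07200000, 0.07400000)
F = m·Δv/dt = (-2.6000, 3.6000, 3.7000)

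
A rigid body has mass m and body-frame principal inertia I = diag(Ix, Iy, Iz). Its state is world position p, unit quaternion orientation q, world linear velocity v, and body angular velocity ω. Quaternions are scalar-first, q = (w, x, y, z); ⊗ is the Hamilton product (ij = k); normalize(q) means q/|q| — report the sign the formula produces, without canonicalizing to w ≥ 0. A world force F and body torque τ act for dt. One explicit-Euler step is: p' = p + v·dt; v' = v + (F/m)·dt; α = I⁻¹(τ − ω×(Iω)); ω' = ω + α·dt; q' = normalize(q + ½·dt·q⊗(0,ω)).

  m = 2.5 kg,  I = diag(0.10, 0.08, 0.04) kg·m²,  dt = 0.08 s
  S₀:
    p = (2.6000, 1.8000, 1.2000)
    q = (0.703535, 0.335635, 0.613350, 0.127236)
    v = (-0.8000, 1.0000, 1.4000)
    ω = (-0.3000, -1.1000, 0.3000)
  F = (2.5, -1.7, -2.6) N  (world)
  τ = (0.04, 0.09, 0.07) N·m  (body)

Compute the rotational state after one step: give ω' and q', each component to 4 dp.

angular accel α = (0.2680, 1.1925, 1.9150)
ω + α·dt = (-0.2786, -1.0046, 0.4532)
q⊗(0,ω) = (0.7372047, 0.1129041, -0.9127498, 0.0258670)
q' = normalize(q + ½dt·q⊗(0,ω)) = (0.7322, 0.3398, 0.5762, 0.1281)

ω' = (-0.2786, -1.0046, 0.4532)
q' = (0.7322, 0.3398, 0.5762, 0.1281)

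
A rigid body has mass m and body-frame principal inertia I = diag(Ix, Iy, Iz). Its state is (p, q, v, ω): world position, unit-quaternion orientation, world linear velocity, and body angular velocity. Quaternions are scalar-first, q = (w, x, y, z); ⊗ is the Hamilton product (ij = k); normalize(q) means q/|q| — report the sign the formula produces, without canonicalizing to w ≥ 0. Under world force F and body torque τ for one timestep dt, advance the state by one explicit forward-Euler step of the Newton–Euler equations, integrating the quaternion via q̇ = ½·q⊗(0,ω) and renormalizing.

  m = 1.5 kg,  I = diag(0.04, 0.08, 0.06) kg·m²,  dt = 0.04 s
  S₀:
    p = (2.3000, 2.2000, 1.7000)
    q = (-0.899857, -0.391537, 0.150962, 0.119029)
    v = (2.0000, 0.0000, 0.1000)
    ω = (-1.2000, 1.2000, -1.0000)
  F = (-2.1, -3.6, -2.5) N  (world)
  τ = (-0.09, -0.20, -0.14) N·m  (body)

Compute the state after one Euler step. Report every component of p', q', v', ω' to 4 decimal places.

p' = p + v·dt = (2.3800, 2.2000, 1.7040)
v' = v + a·dt = (1.9440, -0.0960, 0.0333)
gyro term ω×Iω = (0.0240, -0.0240, -0.0576)
angular accel α = (-2.8500, -2.2000, -1.3733)
new body rate ω' = (-1.3140, 1.1120, -1.0549)
2q̇ = q⊗(0,ω) = (-0.5319698, 0.7860316, -1.6142002, 0.6111670)
q' = normalize(q + ½dt·q⊗(0,ω)) = (-0.9098, -0.3755, 0.1186, 0.1312)

p' = (2.3800, 2.2000, 1.7040)
q' = (-0.9098, -0.3755, 0.1186, 0.1312)
v' = (1.9440, -0.0960, 0.0333)
ω' = (-1.3140, 1.1120, -1.0549)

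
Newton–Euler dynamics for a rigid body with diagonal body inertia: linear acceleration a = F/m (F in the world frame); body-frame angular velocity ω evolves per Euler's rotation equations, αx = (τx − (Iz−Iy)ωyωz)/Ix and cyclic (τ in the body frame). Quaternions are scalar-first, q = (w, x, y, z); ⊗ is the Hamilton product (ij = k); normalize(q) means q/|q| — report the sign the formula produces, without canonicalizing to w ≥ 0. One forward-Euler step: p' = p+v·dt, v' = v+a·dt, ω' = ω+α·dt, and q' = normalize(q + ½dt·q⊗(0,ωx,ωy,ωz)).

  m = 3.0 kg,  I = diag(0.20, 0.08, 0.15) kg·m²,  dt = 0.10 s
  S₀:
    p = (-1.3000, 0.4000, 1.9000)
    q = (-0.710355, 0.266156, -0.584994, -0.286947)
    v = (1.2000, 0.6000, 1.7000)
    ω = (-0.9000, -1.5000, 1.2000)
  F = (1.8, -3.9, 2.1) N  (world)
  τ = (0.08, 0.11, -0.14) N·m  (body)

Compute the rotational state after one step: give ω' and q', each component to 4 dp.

ω' = (-0.7970, -1.2950, 1.2147)
q' = (-0.7210, 0.2402, -0.5318, -0.3738)

angular accel α = (1.0300, 2.0500, 0.1467)
new body rate ω' = (-0.7970, -1.2950, 1.2147)
Hamilton product q⊗(0,ω) = (-0.2936142, -0.4930938, 1.0043976, -1.7781546)
updated quaternion q' = (-0.7210, 0.2402, -0.5318, -0.3738)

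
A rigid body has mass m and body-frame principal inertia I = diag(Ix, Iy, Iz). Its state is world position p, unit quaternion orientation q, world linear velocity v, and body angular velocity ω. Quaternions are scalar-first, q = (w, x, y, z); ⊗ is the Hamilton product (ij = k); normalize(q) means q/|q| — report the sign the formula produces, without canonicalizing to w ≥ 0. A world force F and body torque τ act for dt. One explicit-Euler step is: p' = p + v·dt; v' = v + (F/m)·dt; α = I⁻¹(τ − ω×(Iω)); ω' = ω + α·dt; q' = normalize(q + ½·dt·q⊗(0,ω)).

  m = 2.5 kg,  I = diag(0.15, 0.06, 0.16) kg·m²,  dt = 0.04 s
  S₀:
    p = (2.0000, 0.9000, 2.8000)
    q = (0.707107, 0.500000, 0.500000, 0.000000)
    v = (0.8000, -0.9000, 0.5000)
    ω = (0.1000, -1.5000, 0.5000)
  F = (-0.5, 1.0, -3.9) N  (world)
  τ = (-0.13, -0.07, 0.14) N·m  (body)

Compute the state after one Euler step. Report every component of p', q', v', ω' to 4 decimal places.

new position p' = (2.0320, 0.8640, 2.8200)
new velocity v' = (0.7920, -0.8840, 0.4376)
ω×(Iω) gyroscopic = (-0.0750, -0.0005, 0.0135)
(τ − ω×Iω)/I = (-0.3667, -1.1583, 0.7906)
ω + α·dt = (0.0853, -1.5463, 0.5316)
2q̇ = q⊗(0,ω) = (0.7000000, 0.3207107, -1.3106605, -0.4464465)
updated quaternion q' = (0.7207, 0.5062, 0.4735, -0.0089)

p' = (2.0320, 0.8640, 2.8200)
q' = (0.7207, 0.5062, 0.4735, -0.0089)
v' = (0.7920, -0.8840, 0.4376)
ω' = (0.0853, -1.5463, 0.5316)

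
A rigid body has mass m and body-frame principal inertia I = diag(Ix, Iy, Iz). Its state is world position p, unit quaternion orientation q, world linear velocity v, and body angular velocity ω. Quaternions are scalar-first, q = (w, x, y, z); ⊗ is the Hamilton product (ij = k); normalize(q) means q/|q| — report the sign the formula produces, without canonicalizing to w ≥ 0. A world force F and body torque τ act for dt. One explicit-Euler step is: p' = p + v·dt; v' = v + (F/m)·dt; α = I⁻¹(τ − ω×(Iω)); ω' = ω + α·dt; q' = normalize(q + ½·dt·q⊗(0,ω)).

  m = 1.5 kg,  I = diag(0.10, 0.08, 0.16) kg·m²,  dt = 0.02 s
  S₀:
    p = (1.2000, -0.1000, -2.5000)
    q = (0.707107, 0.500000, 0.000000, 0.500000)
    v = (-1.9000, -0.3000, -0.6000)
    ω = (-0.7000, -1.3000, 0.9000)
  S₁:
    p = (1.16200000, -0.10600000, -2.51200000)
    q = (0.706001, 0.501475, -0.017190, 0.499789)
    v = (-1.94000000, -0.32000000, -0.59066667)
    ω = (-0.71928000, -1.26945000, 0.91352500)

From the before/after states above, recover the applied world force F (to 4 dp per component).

F = (-3.0000, -1.5000, 0.7000)

v₁ − v₀ = (-0.04000000, -0.02000000, 0.00933333)
F = m·Δv/dt = (-3.0000, -1.5000, 0.7000)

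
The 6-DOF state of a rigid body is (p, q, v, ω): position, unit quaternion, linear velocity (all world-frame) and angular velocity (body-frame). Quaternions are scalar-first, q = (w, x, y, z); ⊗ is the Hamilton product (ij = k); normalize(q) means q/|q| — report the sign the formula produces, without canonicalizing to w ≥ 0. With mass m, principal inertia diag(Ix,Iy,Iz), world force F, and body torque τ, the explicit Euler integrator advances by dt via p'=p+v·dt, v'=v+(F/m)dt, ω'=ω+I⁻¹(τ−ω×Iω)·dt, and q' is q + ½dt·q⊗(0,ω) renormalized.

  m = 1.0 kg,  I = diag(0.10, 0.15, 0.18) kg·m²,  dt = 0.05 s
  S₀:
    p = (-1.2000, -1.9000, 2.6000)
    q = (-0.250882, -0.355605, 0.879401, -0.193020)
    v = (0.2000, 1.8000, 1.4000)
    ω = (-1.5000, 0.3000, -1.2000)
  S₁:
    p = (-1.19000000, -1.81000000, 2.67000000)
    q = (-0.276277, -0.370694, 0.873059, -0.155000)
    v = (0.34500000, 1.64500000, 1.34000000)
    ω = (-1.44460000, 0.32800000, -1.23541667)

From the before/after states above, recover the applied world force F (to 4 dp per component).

F = (2.9000, -3.1000, -1.2000)

velocity change Δv = (0.14500000, -0.15500000, -0.06000000)
m·(v₁−v₀)/dt = (2.9000, -3.1000, -1.2000)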